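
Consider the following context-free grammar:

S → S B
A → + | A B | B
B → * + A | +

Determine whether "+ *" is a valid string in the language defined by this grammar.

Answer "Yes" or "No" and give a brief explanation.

No - no valid derivation exists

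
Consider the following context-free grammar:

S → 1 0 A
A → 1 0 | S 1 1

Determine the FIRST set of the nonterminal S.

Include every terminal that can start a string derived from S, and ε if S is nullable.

We compute FIRST(S) using the standard algorithm.
FIRST(A) = {1}
FIRST(S) = {1}
Therefore, FIRST(S) = {1}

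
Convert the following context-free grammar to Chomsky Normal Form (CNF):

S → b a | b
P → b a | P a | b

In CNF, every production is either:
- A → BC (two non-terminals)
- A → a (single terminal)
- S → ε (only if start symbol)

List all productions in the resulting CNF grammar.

TB → b; TA → a; S → b; P → b; S → TB TA; P → TB TA; P → P TA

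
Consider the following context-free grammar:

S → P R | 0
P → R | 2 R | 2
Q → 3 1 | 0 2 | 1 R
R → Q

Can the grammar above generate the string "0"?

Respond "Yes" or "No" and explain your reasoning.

Yes - a valid derivation exists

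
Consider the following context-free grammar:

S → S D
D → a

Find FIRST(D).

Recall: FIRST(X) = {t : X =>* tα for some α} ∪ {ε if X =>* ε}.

We compute FIRST(D) using the standard algorithm.
FIRST(D) = {a}
FIRST(S) = {}
Therefore, FIRST(D) = {a}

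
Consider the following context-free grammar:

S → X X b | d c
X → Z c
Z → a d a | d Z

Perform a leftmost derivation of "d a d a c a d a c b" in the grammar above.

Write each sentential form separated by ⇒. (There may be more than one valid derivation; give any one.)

S ⇒ X X b ⇒ Z c X b ⇒ d Z c X b ⇒ d a d a c X b ⇒ d a d a c Z c b ⇒ d a d a c a d a c b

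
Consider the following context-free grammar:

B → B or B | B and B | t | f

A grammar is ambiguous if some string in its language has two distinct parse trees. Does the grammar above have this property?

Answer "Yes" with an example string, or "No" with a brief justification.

Yes - the string 't or t or f or t and f' has two distinct parse trees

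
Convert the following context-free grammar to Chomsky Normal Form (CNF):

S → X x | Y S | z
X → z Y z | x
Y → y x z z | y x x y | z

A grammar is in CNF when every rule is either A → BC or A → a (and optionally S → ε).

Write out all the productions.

TX → x; S → z; TZ → z; X → x; TY → y; Y → z; S → X TX; S → Y S; X → TZ X0; X0 → Y TZ; Y → TY X1; X1 → TX X2; X2 → TZ TZ; Y → TY X3; X3 → TX X4; X4 → TX TY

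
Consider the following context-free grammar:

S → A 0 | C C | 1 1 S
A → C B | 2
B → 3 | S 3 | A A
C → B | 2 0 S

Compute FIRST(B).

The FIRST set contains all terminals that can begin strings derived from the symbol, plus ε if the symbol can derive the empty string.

We compute FIRST(B) using the standard algorithm.
FIRST(A) = {1, 2, 3}
FIRST(B) = {1, 2, 3}
FIRST(C) = {1, 2, 3}
FIRST(S) = {1, 2, 3}
Therefore, FIRST(B) = {1, 2, 3}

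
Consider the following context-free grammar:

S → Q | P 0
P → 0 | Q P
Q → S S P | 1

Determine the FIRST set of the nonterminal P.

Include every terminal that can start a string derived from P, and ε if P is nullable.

We compute FIRST(P) using the standard algorithm.
FIRST(P) = {0, 1}
FIRST(Q) = {0, 1}
FIRST(S) = {0, 1}
Therefore, FIRST(P) = {0, 1}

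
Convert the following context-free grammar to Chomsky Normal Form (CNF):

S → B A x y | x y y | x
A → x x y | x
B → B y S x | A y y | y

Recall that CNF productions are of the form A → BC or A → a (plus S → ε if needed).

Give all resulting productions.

TX → x; TY → y; S → x; A → x; B → y; S → B X0; X0 → A X1; X1 → TX TY; S → TX X2; X2 → TY TY; A → TX X3; X3 → TX TY; B → B X4; X4 → TY X5; X5 → S TX; B → A X6; X6 → TY TY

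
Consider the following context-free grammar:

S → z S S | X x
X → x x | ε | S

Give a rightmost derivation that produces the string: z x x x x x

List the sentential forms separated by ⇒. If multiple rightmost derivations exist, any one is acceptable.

S ⇒ z S S ⇒ z S X x ⇒ z S x x x ⇒ z X x x x x ⇒ z S x x x x ⇒ z X x x x x x ⇒ z x x x x x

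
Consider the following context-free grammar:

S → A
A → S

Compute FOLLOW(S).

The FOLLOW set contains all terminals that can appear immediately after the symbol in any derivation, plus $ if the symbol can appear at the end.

We compute FOLLOW(S) using the standard algorithm.
FOLLOW(S) starts with {$}.
FIRST(A) = {}
FIRST(S) = {}
FOLLOW(A) = {$}
FOLLOW(S) = {$}
Therefore, FOLLOW(S) = {$}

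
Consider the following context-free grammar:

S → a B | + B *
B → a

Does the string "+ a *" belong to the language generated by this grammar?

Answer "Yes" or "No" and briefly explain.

Yes - a valid derivation exists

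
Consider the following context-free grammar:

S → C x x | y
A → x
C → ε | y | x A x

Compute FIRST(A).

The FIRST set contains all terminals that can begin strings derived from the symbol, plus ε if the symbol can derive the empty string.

We compute FIRST(A) using the standard algorithm.
FIRST(A) = {x}
FIRST(C) = {x, y, ε}
FIRST(S) = {x, y}
Therefore, FIRST(A) = {x}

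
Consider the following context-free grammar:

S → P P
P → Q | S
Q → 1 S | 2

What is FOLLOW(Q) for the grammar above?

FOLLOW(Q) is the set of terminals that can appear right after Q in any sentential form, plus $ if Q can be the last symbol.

We compute FOLLOW(Q) using the standard algorithm.
FOLLOW(S) starts with {$}.
FIRST(P) = {1, 2}
FIRST(Q) = {1, 2}
FIRST(S) = {1, 2}
FOLLOW(P) = {$, 1, 2}
FOLLOW(Q) = {$, 1, 2}
FOLLOW(S) = {$, 1, 2}
Therefore, FOLLOW(Q) = {$, 1, 2}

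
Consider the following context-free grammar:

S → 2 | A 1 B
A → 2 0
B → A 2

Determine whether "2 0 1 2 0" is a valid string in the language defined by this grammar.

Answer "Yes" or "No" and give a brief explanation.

No - no valid derivation exists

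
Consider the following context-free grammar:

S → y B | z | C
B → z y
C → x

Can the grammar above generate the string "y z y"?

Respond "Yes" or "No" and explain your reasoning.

Yes - a valid derivation exists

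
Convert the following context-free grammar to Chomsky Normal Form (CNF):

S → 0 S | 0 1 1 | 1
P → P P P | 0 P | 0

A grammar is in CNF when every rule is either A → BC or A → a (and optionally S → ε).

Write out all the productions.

T0 → 0; T1 → 1; S → 1; P → 0; S → T0 S; S → T0 X0; X0 → T1 T1; P → P X1; X1 → P P; P → T0 P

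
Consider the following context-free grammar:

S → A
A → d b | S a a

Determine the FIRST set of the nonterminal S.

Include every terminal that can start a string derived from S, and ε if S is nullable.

We compute FIRST(S) using the standard algorithm.
FIRST(A) = {d}
FIRST(S) = {d}
Therefore, FIRST(S) = {d}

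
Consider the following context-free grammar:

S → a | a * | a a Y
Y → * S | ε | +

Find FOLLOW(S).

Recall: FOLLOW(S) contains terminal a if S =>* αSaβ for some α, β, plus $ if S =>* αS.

We compute FOLLOW(S) using the standard algorithm.
FOLLOW(S) starts with {$}.
FIRST(S) = {a}
FIRST(Y) = {*, +, ε}
FOLLOW(S) = {$}
FOLLOW(Y) = {$}
Therefore, FOLLOW(S) = {$}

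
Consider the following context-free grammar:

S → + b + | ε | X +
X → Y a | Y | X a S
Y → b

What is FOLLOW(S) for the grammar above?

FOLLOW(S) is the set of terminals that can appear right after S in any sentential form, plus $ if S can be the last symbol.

We compute FOLLOW(S) using the standard algorithm.
FOLLOW(S) starts with {$}.
FIRST(S) = {+, b, ε}
FIRST(X) = {b}
FIRST(Y) = {b}
FOLLOW(S) = {$, +, a}
FOLLOW(X) = {+, a}
FOLLOW(Y) = {+, a}
Therefore, FOLLOW(S) = {$, +, a}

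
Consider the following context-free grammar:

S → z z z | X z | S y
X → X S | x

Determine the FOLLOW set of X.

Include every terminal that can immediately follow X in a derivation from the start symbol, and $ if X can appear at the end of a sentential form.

We compute FOLLOW(X) using the standard algorithm.
FOLLOW(S) starts with {$}.
FIRST(S) = {x, z}
FIRST(X) = {x}
FOLLOW(S) = {$, x, y, z}
FOLLOW(X) = {x, z}
Therefore, FOLLOW(X) = {x, z}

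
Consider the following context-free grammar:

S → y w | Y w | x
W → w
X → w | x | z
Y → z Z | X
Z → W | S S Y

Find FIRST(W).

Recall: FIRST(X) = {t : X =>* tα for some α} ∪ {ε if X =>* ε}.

We compute FIRST(W) using the standard algorithm.
FIRST(S) = {w, x, y, z}
FIRST(W) = {w}
FIRST(X) = {w, x, z}
FIRST(Y) = {w, x, z}
FIRST(Z) = {w, x, y, z}
Therefore, FIRST(W) = {w}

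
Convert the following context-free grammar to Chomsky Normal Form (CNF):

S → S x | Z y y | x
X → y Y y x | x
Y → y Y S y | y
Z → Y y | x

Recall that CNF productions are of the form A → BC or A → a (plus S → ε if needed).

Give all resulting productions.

TX → x; TY → y; S → x; X → x; Y → y; Z → x; S → S TX; S → Z X0; X0 → TY TY; X → TY X1; X1 → Y X2; X2 → TY TX; Y → TY X3; X3 → Y X4; X4 → S TY; Z → Y TY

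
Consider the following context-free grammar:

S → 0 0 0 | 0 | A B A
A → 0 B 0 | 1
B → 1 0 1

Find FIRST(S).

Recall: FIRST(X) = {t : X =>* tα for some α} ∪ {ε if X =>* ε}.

We compute FIRST(S) using the standard algorithm.
FIRST(A) = {0, 1}
FIRST(B) = {1}
FIRST(S) = {0, 1}
Therefore, FIRST(S) = {0, 1}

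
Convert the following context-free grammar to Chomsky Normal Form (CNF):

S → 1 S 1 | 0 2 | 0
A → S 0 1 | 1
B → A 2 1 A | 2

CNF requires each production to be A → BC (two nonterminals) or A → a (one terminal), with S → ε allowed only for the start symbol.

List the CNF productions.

T1 → 1; T0 → 0; T2 → 2; S → 0; A → 1; B → 2; S → T1 X0; X0 → S T1; S → T0 T2; A → S X1; X1 → T0 T1; B → A X2; X2 → T2 X3; X3 → T1 A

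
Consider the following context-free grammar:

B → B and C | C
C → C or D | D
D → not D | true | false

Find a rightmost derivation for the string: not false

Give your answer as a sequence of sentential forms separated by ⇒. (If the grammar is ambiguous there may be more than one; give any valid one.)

B ⇒ C ⇒ D ⇒ not D ⇒ not false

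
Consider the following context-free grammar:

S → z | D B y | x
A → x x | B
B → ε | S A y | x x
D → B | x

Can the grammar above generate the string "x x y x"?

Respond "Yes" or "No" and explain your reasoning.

No - no valid derivation exists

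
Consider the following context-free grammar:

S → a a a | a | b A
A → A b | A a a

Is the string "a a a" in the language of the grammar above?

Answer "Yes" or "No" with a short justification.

Yes - a valid derivation exists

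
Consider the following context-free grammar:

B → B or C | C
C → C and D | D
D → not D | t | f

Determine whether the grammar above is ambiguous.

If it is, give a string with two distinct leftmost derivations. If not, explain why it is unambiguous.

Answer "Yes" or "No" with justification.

No - the grammar is unambiguous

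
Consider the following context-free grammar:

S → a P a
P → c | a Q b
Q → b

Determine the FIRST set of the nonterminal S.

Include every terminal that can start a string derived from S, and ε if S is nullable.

We compute FIRST(S) using the standard algorithm.
FIRST(P) = {a, c}
FIRST(Q) = {b}
FIRST(S) = {a}
Therefore, FIRST(S) = {a}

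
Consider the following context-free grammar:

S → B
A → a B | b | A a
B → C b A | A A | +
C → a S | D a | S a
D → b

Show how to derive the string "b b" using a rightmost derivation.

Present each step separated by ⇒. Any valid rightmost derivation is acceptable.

S ⇒ B ⇒ A A ⇒ A b ⇒ b b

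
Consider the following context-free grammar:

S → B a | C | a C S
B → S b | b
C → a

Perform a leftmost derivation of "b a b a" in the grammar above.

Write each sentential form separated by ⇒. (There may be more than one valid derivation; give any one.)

S ⇒ B a ⇒ S b a ⇒ B a b a ⇒ b a b a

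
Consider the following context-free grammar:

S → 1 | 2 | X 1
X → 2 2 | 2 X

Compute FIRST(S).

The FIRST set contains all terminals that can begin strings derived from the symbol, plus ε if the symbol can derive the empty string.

We compute FIRST(S) using the standard algorithm.
FIRST(S) = {1, 2}
FIRST(X) = {2}
Therefore, FIRST(S) = {1, 2}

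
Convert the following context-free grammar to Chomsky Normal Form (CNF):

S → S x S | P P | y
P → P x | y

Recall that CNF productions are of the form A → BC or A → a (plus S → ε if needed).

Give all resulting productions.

TX → x; S → y; P → y; S → S X0; X0 → TX S; S → P P; P → P TX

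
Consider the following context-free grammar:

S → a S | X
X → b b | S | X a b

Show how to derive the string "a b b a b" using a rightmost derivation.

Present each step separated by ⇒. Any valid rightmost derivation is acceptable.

S ⇒ a S ⇒ a X ⇒ a X a b ⇒ a b b a b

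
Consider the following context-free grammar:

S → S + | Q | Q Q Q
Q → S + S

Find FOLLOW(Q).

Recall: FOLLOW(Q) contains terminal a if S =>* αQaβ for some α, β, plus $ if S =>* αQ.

We compute FOLLOW(Q) using the standard algorithm.
FOLLOW(S) starts with {$}.
FIRST(Q) = {}
FIRST(S) = {}
FOLLOW(Q) = {$, +}
FOLLOW(S) = {$, +}
Therefore, FOLLOW(Q) = {$, +}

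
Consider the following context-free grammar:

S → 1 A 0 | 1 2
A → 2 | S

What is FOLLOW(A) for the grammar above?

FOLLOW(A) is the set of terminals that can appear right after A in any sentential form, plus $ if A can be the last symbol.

We compute FOLLOW(A) using the standard algorithm.
FOLLOW(S) starts with {$}.
FIRST(A) = {1, 2}
FIRST(S) = {1}
FOLLOW(A) = {0}
FOLLOW(S) = {$, 0}
Therefore, FOLLOW(A) = {0}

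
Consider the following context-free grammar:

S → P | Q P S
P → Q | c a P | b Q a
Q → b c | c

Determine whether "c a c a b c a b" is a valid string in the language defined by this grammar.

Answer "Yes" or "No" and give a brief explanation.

No - no valid derivation exists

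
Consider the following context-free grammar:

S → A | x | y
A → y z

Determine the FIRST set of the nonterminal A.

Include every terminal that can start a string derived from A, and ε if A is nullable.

We compute FIRST(A) using the standard algorithm.
FIRST(A) = {y}
FIRST(S) = {x, y}
Therefore, FIRST(A) = {y}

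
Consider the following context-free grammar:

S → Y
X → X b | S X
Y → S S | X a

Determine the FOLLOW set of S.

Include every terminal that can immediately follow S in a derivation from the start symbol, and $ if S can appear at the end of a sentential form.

We compute FOLLOW(S) using the standard algorithm.
FOLLOW(S) starts with {$}.
FIRST(S) = {}
FIRST(X) = {}
FIRST(Y) = {}
FOLLOW(S) = {$}
FOLLOW(X) = {a, b}
FOLLOW(Y) = {$}
Therefore, FOLLOW(S) = {$}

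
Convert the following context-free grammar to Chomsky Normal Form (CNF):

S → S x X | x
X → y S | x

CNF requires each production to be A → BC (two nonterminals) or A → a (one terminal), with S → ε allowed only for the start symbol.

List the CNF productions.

TX → x; S → x; TY → y; X → x; S → S X0; X0 → TX X; X → TY S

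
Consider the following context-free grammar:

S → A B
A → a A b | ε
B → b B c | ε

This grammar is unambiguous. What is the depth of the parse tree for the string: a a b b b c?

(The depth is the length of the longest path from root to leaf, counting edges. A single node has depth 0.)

4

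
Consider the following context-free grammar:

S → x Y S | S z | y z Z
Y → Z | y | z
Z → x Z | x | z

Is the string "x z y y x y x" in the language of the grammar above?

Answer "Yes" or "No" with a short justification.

No - no valid derivation exists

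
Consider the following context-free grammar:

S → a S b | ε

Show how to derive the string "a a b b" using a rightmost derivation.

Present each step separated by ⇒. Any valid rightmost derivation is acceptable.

S ⇒ a S b ⇒ a a S b b ⇒ a a b b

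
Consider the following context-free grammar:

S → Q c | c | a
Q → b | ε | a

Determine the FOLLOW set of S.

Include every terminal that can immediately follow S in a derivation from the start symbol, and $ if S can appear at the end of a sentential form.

We compute FOLLOW(S) using the standard algorithm.
FOLLOW(S) starts with {$}.
FIRST(Q) = {a, b, ε}
FIRST(S) = {a, b, c}
FOLLOW(Q) = {c}
FOLLOW(S) = {$}
Therefore, FOLLOW(S) = {$}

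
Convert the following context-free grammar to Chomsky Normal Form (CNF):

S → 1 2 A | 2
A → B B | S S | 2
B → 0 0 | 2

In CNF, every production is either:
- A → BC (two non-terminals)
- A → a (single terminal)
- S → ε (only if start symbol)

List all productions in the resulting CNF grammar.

T1 → 1; T2 → 2; S → 2; A → 2; T0 → 0; B → 2; S → T1 X0; X0 → T2 A; A → B B; A → S S; B → T0 T0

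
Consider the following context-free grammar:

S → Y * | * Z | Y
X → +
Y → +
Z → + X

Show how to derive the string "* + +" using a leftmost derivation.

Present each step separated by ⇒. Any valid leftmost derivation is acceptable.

S ⇒ * Z ⇒ * + X ⇒ * + +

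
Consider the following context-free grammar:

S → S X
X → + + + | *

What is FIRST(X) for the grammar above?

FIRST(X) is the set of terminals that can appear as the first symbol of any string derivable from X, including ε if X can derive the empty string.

We compute FIRST(X) using the standard algorithm.
FIRST(S) = {}
FIRST(X) = {*, +}
Therefore, FIRST(X) = {*, +}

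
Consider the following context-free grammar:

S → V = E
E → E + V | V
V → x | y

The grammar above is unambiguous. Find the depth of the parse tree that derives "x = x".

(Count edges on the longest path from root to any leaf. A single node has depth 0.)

3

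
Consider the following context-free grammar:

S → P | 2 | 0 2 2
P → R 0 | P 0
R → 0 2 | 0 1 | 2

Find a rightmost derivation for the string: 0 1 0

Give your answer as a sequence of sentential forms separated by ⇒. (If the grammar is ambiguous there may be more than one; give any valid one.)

S ⇒ P ⇒ R 0 ⇒ 0 1 0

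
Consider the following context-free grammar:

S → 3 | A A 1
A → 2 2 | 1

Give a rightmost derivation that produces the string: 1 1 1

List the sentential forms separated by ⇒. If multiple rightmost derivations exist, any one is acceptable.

S ⇒ A A 1 ⇒ A 1 1 ⇒ 1 1 1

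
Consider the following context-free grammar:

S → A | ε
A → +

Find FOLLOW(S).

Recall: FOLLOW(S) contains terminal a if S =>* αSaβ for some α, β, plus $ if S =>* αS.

We compute FOLLOW(S) using the standard algorithm.
FOLLOW(S) starts with {$}.
FIRST(A) = {+}
FIRST(S) = {+, ε}
FOLLOW(A) = {$}
FOLLOW(S) = {$}
Therefore, FOLLOW(S) = {$}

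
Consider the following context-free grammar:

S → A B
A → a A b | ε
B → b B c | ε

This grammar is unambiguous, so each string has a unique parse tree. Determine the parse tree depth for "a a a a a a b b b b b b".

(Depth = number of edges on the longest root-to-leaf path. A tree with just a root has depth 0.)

8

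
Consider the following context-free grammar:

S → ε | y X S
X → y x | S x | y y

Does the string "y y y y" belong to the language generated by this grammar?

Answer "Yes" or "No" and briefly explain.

No - no valid derivation exists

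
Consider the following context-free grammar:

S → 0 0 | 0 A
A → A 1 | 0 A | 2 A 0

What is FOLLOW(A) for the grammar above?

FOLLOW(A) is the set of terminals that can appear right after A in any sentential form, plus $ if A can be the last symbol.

We compute FOLLOW(A) using the standard algorithm.
FOLLOW(S) starts with {$}.
FIRST(A) = {0, 2}
FIRST(S) = {0}
FOLLOW(A) = {$, 0, 1}
FOLLOW(S) = {$}
Therefore, FOLLOW(A) = {$, 0, 1}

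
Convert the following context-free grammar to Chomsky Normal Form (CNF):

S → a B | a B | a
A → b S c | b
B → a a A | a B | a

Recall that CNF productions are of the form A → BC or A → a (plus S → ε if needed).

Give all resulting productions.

TA → a; S → a; TB → b; TC → c; A → b; B → a; S → TA B; S → TA B; A → TB X0; X0 → S TC; B → TA X1; X1 → TA A; B → TA B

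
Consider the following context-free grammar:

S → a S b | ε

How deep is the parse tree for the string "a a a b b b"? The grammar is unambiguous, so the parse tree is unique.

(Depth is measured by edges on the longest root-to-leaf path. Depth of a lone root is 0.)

4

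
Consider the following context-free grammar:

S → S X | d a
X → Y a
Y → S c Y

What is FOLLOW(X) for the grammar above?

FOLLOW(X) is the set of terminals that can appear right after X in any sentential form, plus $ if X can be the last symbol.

We compute FOLLOW(X) using the standard algorithm.
FOLLOW(S) starts with {$}.
FIRST(S) = {d}
FIRST(X) = {d}
FIRST(Y) = {d}
FOLLOW(S) = {$, c, d}
FOLLOW(X) = {$, c, d}
FOLLOW(Y) = {a}
Therefore, FOLLOW(X) = {$, c, d}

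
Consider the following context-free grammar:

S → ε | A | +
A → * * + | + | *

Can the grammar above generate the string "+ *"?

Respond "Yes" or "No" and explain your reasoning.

No - no valid derivation exists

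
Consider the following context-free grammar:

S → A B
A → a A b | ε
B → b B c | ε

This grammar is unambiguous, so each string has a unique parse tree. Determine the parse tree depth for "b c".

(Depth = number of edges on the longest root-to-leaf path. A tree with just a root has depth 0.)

3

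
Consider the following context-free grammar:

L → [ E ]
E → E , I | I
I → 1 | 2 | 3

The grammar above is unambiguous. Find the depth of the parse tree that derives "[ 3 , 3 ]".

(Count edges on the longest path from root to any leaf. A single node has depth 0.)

4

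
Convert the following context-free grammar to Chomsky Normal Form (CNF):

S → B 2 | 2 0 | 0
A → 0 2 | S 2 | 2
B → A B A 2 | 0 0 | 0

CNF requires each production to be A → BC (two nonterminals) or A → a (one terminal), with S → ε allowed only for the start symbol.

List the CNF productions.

T2 → 2; T0 → 0; S → 0; A → 2; B → 0; S → B T2; S → T2 T0; A → T0 T2; A → S T2; B → A X0; X0 → B X1; X1 → A T2; B → T0 T0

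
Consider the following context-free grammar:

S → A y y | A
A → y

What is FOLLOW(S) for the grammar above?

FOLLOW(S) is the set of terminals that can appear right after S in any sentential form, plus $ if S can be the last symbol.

We compute FOLLOW(S) using the standard algorithm.
FOLLOW(S) starts with {$}.
FIRST(A) = {y}
FIRST(S) = {y}
FOLLOW(A) = {$, y}
FOLLOW(S) = {$}
Therefore, FOLLOW(S) = {$}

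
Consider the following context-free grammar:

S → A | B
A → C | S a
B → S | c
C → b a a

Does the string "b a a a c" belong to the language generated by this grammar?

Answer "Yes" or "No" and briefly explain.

No - no valid derivation exists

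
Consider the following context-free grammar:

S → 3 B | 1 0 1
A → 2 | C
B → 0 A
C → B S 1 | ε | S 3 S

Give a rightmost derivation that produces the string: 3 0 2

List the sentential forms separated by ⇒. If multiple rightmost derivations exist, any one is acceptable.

S ⇒ 3 B ⇒ 3 0 A ⇒ 3 0 2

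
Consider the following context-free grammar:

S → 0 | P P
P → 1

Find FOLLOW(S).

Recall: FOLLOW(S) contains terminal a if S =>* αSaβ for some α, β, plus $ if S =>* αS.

We compute FOLLOW(S) using the standard algorithm.
FOLLOW(S) starts with {$}.
FIRST(P) = {1}
FIRST(S) = {0, 1}
FOLLOW(P) = {$, 1}
FOLLOW(S) = {$}
Therefore, FOLLOW(S) = {$}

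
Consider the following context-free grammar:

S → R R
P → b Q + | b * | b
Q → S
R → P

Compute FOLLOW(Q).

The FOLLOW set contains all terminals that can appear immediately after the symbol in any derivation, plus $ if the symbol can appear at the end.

We compute FOLLOW(Q) using the standard algorithm.
FOLLOW(S) starts with {$}.
FIRST(P) = {b}
FIRST(Q) = {b}
FIRST(R) = {b}
FIRST(S) = {b}
FOLLOW(P) = {$, +, b}
FOLLOW(Q) = {+}
FOLLOW(R) = {$, +, b}
FOLLOW(S) = {$, +}
Therefore, FOLLOW(Q) = {+}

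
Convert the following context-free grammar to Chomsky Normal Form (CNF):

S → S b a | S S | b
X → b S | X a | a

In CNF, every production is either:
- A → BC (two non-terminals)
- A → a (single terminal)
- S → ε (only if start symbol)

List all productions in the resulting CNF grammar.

TB → b; TA → a; S → b; X → a; S → S X0; X0 → TB TA; S → S S; X → TB S; X → X TA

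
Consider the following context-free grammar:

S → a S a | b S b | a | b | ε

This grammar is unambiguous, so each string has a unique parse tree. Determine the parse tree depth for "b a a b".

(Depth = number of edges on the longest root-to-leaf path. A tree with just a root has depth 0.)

3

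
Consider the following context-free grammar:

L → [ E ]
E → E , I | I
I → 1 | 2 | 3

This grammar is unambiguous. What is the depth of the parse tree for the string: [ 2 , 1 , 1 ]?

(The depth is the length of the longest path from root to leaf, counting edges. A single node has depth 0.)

5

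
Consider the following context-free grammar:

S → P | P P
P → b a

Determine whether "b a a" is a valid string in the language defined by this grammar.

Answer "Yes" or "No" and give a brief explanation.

No - no valid derivation exists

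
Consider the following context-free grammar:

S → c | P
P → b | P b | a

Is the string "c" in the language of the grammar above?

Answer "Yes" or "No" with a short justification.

Yes - a valid derivation exists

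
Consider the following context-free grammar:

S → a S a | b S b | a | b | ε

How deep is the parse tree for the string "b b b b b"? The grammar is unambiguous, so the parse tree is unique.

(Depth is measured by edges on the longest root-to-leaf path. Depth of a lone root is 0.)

3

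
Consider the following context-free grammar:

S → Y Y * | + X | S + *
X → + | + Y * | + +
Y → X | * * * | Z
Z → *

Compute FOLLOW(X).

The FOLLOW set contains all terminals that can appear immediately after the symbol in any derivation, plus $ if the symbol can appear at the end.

We compute FOLLOW(X) using the standard algorithm.
FOLLOW(S) starts with {$}.
FIRST(S) = {*, +}
FIRST(X) = {+}
FIRST(Y) = {*, +}
FIRST(Z) = {*}
FOLLOW(S) = {$, +}
FOLLOW(X) = {$, *, +}
FOLLOW(Y) = {*, +}
FOLLOW(Z) = {*, +}
Therefore, FOLLOW(X) = {$, *, +}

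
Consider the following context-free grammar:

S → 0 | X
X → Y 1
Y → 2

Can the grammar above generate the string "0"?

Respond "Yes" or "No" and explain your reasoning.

Yes - a valid derivation exists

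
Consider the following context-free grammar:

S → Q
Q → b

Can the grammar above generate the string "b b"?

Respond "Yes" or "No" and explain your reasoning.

No - no valid derivation exists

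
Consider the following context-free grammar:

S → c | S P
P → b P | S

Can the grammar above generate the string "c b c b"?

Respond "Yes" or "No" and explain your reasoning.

No - no valid derivation exists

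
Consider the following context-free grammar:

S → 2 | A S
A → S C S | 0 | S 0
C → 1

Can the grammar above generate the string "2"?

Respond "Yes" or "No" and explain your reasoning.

Yes - a valid derivation exists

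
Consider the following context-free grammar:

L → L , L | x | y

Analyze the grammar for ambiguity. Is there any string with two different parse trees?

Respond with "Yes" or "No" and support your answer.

Yes - the string 'y , y , y , x , y' has two distinct parse trees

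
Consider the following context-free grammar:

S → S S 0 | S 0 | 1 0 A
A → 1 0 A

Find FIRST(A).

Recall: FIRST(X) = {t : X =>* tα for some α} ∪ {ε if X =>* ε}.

We compute FIRST(A) using the standard algorithm.
FIRST(A) = {1}
FIRST(S) = {1}
Therefore, FIRST(A) = {1}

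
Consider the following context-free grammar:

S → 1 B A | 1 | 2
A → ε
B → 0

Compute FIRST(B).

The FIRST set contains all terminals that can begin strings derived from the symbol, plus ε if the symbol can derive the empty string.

We compute FIRST(B) using the standard algorithm.
FIRST(A) = {ε}
FIRST(B) = {0}
FIRST(S) = {1, 2}
Therefore, FIRST(B) = {0}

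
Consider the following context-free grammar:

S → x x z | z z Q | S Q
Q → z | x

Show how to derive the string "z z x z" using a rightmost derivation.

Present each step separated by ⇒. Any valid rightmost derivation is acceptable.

S ⇒ S Q ⇒ S z ⇒ z z Q z ⇒ z z x z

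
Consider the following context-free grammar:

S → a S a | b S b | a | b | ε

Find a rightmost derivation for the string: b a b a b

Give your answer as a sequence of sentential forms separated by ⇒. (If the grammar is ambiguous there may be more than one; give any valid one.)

S ⇒ b S b ⇒ b a S a b ⇒ b a b a b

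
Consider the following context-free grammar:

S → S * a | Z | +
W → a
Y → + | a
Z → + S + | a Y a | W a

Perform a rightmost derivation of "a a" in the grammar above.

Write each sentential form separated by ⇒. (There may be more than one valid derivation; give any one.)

S ⇒ Z ⇒ W a ⇒ a a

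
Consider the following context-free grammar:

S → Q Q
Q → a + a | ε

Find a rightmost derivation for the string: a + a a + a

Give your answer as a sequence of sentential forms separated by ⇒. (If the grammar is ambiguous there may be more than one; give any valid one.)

S ⇒ Q Q ⇒ Q a + a ⇒ a + a a + a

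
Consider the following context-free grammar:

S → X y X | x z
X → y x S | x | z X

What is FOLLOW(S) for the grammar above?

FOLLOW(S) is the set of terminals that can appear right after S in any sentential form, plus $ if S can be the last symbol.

We compute FOLLOW(S) using the standard algorithm.
FOLLOW(S) starts with {$}.
FIRST(S) = {x, y, z}
FIRST(X) = {x, y, z}
FOLLOW(S) = {$, y}
FOLLOW(X) = {$, y}
Therefore, FOLLOW(S) = {$, y}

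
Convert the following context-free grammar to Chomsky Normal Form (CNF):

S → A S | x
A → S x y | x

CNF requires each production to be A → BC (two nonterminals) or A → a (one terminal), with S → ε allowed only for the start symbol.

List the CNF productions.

S → x; TX → x; TY → y; A → x; S → A S; A → S X0; X0 → TX TY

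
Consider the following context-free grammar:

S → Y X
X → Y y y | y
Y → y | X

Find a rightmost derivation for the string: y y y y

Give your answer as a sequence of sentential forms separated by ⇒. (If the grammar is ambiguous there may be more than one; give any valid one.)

S ⇒ Y X ⇒ Y Y y y ⇒ Y y y y ⇒ y y y y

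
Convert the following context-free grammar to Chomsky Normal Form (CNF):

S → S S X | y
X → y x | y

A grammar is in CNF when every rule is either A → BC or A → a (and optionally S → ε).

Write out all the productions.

S → y; TY → y; TX → x; X → y; S → S X0; X0 → S X; X → TY TX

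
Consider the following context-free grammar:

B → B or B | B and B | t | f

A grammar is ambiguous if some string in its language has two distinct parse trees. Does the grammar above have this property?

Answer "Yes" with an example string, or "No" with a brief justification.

Yes - the string 'f or t and t or t or t' has two distinct parse trees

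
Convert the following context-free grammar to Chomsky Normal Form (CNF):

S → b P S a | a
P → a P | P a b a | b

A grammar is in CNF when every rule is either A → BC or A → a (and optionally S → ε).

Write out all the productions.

TB → b; TA → a; S → a; P → b; S → TB X0; X0 → P X1; X1 → S TA; P → TA P; P → P X2; X2 → TA X3; X3 → TB TA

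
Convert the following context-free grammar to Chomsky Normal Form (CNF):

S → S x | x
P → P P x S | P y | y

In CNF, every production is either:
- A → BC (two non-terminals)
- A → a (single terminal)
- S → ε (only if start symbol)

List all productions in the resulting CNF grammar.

TX → x; S → x; TY → y; P → y; S → S TX; P → P X0; X0 → P X1; X1 → TX S; P → P TY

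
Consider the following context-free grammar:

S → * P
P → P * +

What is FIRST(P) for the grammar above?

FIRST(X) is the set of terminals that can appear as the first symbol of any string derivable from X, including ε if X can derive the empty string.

We compute FIRST(P) using the standard algorithm.
FIRST(P) = {}
FIRST(S) = {*}
Therefore, FIRST(P) = {}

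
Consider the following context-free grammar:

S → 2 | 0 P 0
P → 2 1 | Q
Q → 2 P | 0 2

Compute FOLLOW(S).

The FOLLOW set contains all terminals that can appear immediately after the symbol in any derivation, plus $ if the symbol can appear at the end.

We compute FOLLOW(S) using the standard algorithm.
FOLLOW(S) starts with {$}.
FIRST(P) = {0, 2}
FIRST(Q) = {0, 2}
FIRST(S) = {0, 2}
FOLLOW(P) = {0}
FOLLOW(Q) = {0}
FOLLOW(S) = {$}
Therefore, FOLLOW(S) = {$}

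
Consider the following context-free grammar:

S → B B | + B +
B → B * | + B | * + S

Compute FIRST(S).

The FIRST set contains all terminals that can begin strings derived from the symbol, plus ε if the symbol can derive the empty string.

We compute FIRST(S) using the standard algorithm.
FIRST(B) = {*, +}
FIRST(S) = {*, +}
Therefore, FIRST(S) = {*, +}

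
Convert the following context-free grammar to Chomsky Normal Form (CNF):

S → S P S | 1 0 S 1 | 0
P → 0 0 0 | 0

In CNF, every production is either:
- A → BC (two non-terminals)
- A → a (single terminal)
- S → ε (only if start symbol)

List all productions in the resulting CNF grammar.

T1 → 1; T0 → 0; S → 0; P → 0; S → S X0; X0 → P S; S → T1 X1; X1 → T0 X2; X2 → S T1; P → T0 X3; X3 → T0 T0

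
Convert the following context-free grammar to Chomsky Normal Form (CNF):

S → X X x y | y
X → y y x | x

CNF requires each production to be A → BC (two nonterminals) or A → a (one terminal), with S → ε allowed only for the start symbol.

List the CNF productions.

TX → x; TY → y; S → y; X → x; S → X X0; X0 → X X1; X1 → TX TY; X → TY X2; X2 → TY TX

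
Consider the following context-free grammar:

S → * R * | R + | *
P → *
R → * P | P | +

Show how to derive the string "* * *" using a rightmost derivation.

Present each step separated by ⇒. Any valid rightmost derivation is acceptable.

S ⇒ * R * ⇒ * P * ⇒ * * *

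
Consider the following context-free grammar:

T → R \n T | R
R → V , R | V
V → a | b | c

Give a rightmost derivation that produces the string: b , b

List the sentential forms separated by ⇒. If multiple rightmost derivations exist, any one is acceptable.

T ⇒ R ⇒ V , R ⇒ V , V ⇒ V , b ⇒ b , b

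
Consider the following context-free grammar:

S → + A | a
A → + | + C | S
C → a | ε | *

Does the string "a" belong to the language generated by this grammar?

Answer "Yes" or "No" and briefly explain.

Yes - a valid derivation exists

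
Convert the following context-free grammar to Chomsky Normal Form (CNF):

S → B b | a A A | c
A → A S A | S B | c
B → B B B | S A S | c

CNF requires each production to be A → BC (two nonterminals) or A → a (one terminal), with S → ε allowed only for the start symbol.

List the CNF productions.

TB → b; TA → a; S → c; A → c; B → c; S → B TB; S → TA X0; X0 → A A; A → A X1; X1 → S A; A → S B; B → B X2; X2 → B B; B → S X3; X3 → A S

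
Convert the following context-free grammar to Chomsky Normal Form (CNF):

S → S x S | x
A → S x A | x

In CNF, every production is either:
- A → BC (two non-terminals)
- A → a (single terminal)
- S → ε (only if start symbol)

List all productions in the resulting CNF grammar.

TX → x; S → x; A → x; S → S X0; X0 → TX S; A → S X1; X1 → TX A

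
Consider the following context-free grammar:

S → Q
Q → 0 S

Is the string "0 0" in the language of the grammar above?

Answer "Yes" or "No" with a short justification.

No - no valid derivation exists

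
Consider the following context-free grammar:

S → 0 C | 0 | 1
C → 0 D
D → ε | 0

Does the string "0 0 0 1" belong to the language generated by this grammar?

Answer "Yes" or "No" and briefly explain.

No - no valid derivation exists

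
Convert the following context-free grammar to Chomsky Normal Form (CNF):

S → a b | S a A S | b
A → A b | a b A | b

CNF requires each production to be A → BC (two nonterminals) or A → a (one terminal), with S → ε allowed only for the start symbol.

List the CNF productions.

TA → a; TB → b; S → b; A → b; S → TA TB; S → S X0; X0 → TA X1; X1 → A S; A → A TB; A → TA X2; X2 → TB A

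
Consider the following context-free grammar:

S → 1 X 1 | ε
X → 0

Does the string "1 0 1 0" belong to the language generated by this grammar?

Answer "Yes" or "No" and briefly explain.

No - no valid derivation exists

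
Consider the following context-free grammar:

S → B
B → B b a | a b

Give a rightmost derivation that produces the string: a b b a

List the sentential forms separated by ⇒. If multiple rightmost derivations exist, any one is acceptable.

S ⇒ B ⇒ B b a ⇒ a b b a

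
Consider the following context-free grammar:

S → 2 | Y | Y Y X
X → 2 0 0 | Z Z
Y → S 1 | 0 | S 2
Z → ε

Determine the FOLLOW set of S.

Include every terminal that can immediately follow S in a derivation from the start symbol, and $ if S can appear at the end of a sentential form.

We compute FOLLOW(S) using the standard algorithm.
FOLLOW(S) starts with {$}.
FIRST(S) = {0, 2}
FIRST(X) = {2, ε}
FIRST(Y) = {0, 2}
FIRST(Z) = {ε}
FOLLOW(S) = {$, 1, 2}
FOLLOW(X) = {$, 1, 2}
FOLLOW(Y) = {$, 0, 1, 2}
FOLLOW(Z) = {$, 1, 2}
Therefore, FOLLOW(S) = {$, 1, 2}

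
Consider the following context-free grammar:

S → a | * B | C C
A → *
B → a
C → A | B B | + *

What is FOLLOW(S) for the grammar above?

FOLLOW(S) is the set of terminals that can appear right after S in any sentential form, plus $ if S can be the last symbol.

We compute FOLLOW(S) using the standard algorithm.
FOLLOW(S) starts with {$}.
FIRST(A) = {*}
FIRST(B) = {a}
FIRST(C) = {*, +, a}
FIRST(S) = {*, +, a}
FOLLOW(A) = {$, *, +, a}
FOLLOW(B) = {$, *, +, a}
FOLLOW(C) = {$, *, +, a}
FOLLOW(S) = {$}
Therefore, FOLLOW(S) = {$}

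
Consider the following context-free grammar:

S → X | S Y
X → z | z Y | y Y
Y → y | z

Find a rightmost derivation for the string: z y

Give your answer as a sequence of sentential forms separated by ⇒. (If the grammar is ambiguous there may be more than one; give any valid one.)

S ⇒ X ⇒ z Y ⇒ z y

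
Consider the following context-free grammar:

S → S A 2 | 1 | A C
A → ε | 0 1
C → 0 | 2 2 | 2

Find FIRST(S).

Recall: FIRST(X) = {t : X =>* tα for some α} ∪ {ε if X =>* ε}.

We compute FIRST(S) using the standard algorithm.
FIRST(A) = {0, ε}
FIRST(C) = {0, 2}
FIRST(S) = {0, 1, 2}
Therefore, FIRST(S) = {0, 1, 2}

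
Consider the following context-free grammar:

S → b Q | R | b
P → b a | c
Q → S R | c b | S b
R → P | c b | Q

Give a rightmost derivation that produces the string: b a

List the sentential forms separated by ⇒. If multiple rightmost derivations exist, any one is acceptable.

S ⇒ R ⇒ P ⇒ b a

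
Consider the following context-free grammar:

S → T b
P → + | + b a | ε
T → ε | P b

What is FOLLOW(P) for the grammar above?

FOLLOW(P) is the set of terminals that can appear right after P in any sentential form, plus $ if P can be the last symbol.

We compute FOLLOW(P) using the standard algorithm.
FOLLOW(S) starts with {$}.
FIRST(P) = {+, ε}
FIRST(S) = {+, b}
FIRST(T) = {+, b, ε}
FOLLOW(P) = {b}
FOLLOW(S) = {$}
FOLLOW(T) = {b}
Therefore, FOLLOW(P) = {b}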